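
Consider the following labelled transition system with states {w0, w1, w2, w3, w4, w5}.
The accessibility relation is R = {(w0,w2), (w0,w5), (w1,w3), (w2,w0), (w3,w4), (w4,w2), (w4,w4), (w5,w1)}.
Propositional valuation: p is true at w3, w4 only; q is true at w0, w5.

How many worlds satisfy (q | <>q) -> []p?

Let φ = (q | <>q) -> []p. Evaluate φ at each world:
  w0 (successors {w2, w5}): φ is false.
  w1 (successors {w3}): φ is true.
  w2 (successors {w0}): φ is false.
  w3 (successors {w4}): φ is true.
  w4 (successors {w2, w4}): φ is true.
  w5 (successors {w1}): φ is false.
For instance, at w4:
  At w4: q | <>q is false, []p is false, so (q | <>q) -> []p is true.
    At w4: q is false, <>q is false, so q | <>q is false.
      At w4: <>q requires q at some successor in {w2, w4}.
        At w2: q is false.
        At w4: q is false.
      So <>q is false at w4.
    At w4: []p requires p at every successor {w2, w4}.
      p fails at w2, so []p is false at w4.
Satisfying worlds: {w1, w3, w4}

3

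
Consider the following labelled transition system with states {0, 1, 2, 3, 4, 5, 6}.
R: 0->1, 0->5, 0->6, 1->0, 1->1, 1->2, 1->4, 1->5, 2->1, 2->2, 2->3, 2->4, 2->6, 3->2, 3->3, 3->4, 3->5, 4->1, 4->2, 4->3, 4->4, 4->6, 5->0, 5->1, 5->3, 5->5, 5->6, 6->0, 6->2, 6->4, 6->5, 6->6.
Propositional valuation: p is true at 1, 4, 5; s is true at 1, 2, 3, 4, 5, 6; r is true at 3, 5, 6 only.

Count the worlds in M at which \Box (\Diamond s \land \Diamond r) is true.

7

Recall that \Box ψ holds at a world iff ψ holds at every accessible world, and \Diamond ψ holds iff ψ holds at some accessible world.
Let φ = \Box (\Diamond s \land \Diamond r). Evaluate φ at each world:
  0 (successors {1, 5, 6}): φ is true.
  1 (successors {0, 1, 2, 4, 5}): φ is true.
  2 (successors {1, 2, 3, 4, 6}): φ is true.
  3 (successors {2, 3, 4, 5}): φ is true.
  4 (successors {1, 2, 3, 4, 6}): φ is true.
  5 (successors {0, 1, 3, 5, 6}): φ is true.
  6 (successors {0, 2, 4, 5, 6}): φ is true.
For instance, at 3:
  At 3: \Box (\Diamond s \land \Diamond r) requires \Diamond s \land \Diamond r at every successor {2, 3, 4, 5}.
    At 2: \Diamond s \land \Diamond r is true.
    At 3: \Diamond s \land \Diamond r is true.
    At 4: \Diamond s \land \Diamond r is true.
    At 5: \Diamond s \land \Diamond r is true.
  So \Box (\Diamond s \land \Diamond r) is true at 3.
Satisfying worlds: {0, 1, 2, 3, 4, 5, 6}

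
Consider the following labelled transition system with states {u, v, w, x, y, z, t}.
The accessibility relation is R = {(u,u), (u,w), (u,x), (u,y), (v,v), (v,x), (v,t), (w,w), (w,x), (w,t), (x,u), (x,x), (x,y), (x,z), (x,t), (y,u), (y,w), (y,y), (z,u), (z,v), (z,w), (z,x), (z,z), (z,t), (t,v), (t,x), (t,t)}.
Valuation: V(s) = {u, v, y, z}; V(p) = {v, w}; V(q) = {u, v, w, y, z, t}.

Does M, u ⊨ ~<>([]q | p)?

No

At u: <>([]q | p) is true, so ~<>([]q | p) is false.
  At u: <>([]q | p) requires []q | p at some successor in {u, w, x, y}.
    []q | p holds at w, so <>([]q | p) is true at u.
      At w: []q is false, p is true, so []q | p is true.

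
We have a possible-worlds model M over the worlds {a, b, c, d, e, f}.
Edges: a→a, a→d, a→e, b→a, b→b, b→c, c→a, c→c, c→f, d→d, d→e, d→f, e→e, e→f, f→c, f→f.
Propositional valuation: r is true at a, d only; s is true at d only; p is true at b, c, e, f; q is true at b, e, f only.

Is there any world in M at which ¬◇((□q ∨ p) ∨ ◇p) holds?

Let φ = ¬◇((□q ∨ p) ∨ ◇p). Evaluate φ at each world:
  a (successors {a, d, e}): φ is false.
  b (successors {a, b, c}): φ is false.
  c (successors {a, c, f}): φ is false.
  d (successors {d, e, f}): φ is false.
  e (successors {e, f}): φ is false.
  f (successors {c, f}): φ is false.
For instance, at d:
  At d: ◇((□q ∨ p) ∨ ◇p) is true, so ¬◇((□q ∨ p) ∨ ◇p) is false.
    At d: ◇((□q ∨ p) ∨ ◇p) requires (□q ∨ p) ∨ ◇p at some successor in {d, e, f}.
      (□q ∨ p) ∨ ◇p holds at d, so ◇((□q ∨ p) ∨ ◇p) is true at d.

No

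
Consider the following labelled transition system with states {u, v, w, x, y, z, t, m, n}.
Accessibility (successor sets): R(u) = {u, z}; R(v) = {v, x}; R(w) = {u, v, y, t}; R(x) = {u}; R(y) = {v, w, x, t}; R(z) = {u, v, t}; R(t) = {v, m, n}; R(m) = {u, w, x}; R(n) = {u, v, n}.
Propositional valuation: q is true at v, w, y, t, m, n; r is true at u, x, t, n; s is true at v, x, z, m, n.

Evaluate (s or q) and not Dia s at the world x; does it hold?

Yes

At x: s or q is true, not Dia s is true, so (s or q) and not Dia s is true.
  At x: Dia s is false, so not Dia s is true.
    At x: Dia s requires s at some successor in {u}.
      At u: s is false.
    So Dia s is false at x.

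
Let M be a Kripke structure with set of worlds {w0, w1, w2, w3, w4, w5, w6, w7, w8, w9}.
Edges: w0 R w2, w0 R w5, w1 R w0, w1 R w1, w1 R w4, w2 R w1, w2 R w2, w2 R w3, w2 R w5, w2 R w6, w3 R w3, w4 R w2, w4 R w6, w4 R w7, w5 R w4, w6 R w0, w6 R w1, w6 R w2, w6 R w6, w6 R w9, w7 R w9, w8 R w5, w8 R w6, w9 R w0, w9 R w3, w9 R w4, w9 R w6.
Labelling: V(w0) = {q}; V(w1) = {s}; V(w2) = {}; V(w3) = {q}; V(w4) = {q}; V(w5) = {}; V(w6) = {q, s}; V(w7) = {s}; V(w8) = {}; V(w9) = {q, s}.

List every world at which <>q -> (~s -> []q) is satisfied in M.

Recall that []ψ holds at a world iff ψ holds at every accessible world, and <>ψ holds iff ψ holds at some accessible world.
Let φ = <>q -> (~s -> []q). Evaluate φ at each world:
  w0 (successors {w2, w5}): φ is true.
  w1 (successors {w0, w1, w4}): φ is true.
  w2 (successors {w1, w2, w3, w5, w6}): φ is false.
  w3 (successors {w3}): φ is true.
  w4 (successors {w2, w6, w7}): φ is false.
  w5 (successors {w4}): φ is true.
  w6 (successors {w0, w1, w2, w6, w9}): φ is true.
  w7 (successors {w9}): φ is true.
  w8 (successors {w5, w6}): φ is false.
  w9 (successors {w0, w3, w4, w6}): φ is true.
For instance, at w5:
  At w5: <>q is true, ~s -> []q is true, so <>q -> (~s -> []q) is true.
    At w5: <>q requires q at some successor in {w4}.
      q holds at w4, so <>q is true at w5.
    At w5: ~s is true, []q is true, so ~s -> []q is true.
      At w5: []q requires q at every successor {w4}.
        At w4: q is true.
      So []q is true at w5.
Satisfying worlds: {w0, w1, w3, w5, w6, w7, w9}

w0, w1, w3, w5, w6, w7, w9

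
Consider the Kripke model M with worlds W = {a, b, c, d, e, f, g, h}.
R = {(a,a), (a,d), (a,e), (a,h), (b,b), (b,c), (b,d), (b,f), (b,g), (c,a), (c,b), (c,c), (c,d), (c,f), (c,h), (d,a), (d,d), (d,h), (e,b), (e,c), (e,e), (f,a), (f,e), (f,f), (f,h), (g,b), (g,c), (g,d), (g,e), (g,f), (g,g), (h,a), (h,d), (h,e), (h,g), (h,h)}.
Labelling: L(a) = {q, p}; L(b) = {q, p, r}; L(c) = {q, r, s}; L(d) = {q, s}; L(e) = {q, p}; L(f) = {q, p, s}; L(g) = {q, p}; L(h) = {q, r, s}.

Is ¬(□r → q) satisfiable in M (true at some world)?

No

Let φ = ¬(□r → q). Evaluate φ at each world:
  a (successors {a, d, e, h}): φ is false.
  b (successors {b, c, d, f, g}): φ is false.
  c (successors {a, b, c, d, f, h}): φ is false.
  d (successors {a, d, h}): φ is false.
  e (successors {b, c, e}): φ is false.
  f (successors {a, e, f, h}): φ is false.
  g (successors {b, c, d, e, f, g}): φ is false.
  h (successors {a, d, e, g, h}): φ is false.
For instance, at d:
  At d: □r → q is true, so ¬(□r → q) is false.
    At d: □r is false, q is true, so □r → q is true.
      At d: □r requires r at every successor {a, d, h}.
        r fails at a, so □r is false at d.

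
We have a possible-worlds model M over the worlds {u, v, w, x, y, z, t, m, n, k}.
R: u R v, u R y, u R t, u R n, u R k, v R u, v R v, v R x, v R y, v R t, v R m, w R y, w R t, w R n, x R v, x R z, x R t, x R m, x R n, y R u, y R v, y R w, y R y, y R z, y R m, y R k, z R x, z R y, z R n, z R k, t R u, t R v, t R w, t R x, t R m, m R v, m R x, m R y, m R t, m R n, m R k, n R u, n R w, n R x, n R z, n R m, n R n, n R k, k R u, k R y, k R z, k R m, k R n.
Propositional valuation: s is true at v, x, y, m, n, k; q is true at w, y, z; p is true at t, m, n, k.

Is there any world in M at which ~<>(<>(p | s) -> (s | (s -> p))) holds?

No

Let φ = ~<>(<>(p | s) -> (s | (s -> p))). Evaluate φ at each world:
  u (successors {v, y, t, n, k}): φ is false.
  v (successors {u, v, x, y, t, m}): φ is false.
  w (successors {y, t, n}): φ is false.
  x (successors {v, z, t, m, n}): φ is false.
  y (successors {u, v, w, y, z, m, k}): φ is false.
  z (successors {x, y, n, k}): φ is false.
  t (successors {u, v, w, x, m}): φ is false.
  m (successors {v, x, y, t, n, k}): φ is false.
  n (successors {u, w, x, z, m, n, k}): φ is false.
  k (successors {u, y, z, m, n}): φ is false.
For instance, at n:
  At n: <>(<>(p | s) -> (s | (s -> p))) is true, so ~<>(<>(p | s) -> (s | (s -> p))) is false.
    At n: <>(<>(p | s) -> (s | (s -> p))) requires <>(p | s) -> (s | (s -> p)) at some successor in {u, w, x, z, m, n, k}.
      <>(p | s) -> (s | (s -> p)) holds at u, so <>(<>(p | s) -> (s | (s -> p))) is true at n.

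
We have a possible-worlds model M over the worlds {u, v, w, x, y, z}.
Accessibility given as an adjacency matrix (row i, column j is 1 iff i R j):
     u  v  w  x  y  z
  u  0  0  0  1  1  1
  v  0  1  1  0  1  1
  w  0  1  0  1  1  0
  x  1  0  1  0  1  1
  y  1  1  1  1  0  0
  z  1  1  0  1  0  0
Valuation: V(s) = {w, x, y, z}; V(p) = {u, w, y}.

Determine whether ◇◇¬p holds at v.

At v: ◇◇¬p requires ◇¬p at some successor in {v, w, y, z}.
  ◇¬p holds at v, so ◇◇¬p is true at v.
    At v: ◇¬p requires ¬p at some successor in {v, w, y, z}.
      ¬p holds at v, so ◇¬p is true at v.

Yes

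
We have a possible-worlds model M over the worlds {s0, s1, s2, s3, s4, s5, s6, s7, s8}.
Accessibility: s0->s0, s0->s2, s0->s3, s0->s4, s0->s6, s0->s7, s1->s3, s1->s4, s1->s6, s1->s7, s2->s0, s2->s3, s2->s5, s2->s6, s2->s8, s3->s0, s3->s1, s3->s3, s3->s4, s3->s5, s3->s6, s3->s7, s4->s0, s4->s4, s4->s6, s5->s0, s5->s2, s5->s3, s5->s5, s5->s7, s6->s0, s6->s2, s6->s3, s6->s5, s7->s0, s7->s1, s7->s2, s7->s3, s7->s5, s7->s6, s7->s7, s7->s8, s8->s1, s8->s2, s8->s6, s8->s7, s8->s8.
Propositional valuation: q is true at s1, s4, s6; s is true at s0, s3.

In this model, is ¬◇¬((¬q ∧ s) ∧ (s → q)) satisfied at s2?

At s2: ◇¬((¬q ∧ s) ∧ (s → q)) is true, so ¬◇¬((¬q ∧ s) ∧ (s → q)) is false.
  At s2: ◇¬((¬q ∧ s) ∧ (s → q)) requires ¬((¬q ∧ s) ∧ (s → q)) at some successor in {s0, s3, s5, s6, s8}.
    ¬((¬q ∧ s) ∧ (s → q)) holds at s0, so ◇¬((¬q ∧ s) ∧ (s → q)) is true at s2.

No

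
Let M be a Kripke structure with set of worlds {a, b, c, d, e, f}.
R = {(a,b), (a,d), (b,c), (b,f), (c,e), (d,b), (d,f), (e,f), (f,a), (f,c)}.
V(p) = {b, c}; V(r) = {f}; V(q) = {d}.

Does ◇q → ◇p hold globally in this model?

Yes

Let φ = ◇q → ◇p. Evaluate φ at each world:
  a (successors {b, d}): φ is true.
  b (successors {c, f}): φ is true.
  c (successors {e}): φ is true.
  d (successors {b, f}): φ is true.
  e (successors {f}): φ is true.
  f (successors {a, c}): φ is true.
For instance, at c:
  At c: ◇q is false, ◇p is false, so ◇q → ◇p is true.
    At c: ◇q requires q at some successor in {e}.
      At e: q is false.
    So ◇q is false at c.
    At c: ◇p requires p at some successor in {e}.
      At e: p is false.
    So ◇p is false at c.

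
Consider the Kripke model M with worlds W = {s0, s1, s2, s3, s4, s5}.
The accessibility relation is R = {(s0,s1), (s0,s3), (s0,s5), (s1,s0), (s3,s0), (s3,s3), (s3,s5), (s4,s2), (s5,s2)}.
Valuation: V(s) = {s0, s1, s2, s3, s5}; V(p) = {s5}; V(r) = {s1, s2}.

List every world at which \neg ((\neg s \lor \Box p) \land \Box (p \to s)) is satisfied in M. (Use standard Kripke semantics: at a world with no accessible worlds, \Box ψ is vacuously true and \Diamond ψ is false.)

s0, s1, s3, s5

Let φ = \neg ((\neg s \lor \Box p) \land \Box (p \to s)). Evaluate φ at each world:
  s0 (successors {s1, s3, s5}): φ is true.
  s1 (successors {s0}): φ is true.
  s2 (successors ∅): φ is false.
  s3 (successors {s0, s3, s5}): φ is true.
  s4 (successors {s2}): φ is false.
  s5 (successors {s2}): φ is true.
For instance, at s0:
  At s0: (\neg s \lor \Box p) \land \Box (p \to s) is false, so \neg ((\neg s \lor \Box p) \land \Box (p \to s)) is true.
    At s0: \neg s \lor \Box p is false, \Box (p \to s) is true, so (\neg s \lor \Box p) \land \Box (p \to s) is false.
      At s0: \neg s is false, \Box p is false, so \neg s \lor \Box p is false.
      At s0: \Box (p \to s) requires p \to s at every successor {s1, s3, s5}.
        At s1: p \to s is true.
        At s3: p \to s is true.
        At s5: p \to s is true.
      So \Box (p \to s) is true at s0.
Satisfying worlds: {s0, s1, s3, s5}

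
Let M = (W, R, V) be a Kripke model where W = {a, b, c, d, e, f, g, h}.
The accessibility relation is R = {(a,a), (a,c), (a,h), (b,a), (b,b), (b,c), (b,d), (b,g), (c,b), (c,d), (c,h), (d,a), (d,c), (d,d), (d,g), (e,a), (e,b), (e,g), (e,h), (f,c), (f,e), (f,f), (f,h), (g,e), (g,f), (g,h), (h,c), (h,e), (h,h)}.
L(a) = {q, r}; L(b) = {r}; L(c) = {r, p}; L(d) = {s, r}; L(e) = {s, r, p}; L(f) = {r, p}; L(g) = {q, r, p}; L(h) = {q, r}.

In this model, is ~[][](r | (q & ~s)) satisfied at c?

No

At c: [][](r | (q & ~s)) is true, so ~[][](r | (q & ~s)) is false.
  At c: [][](r | (q & ~s)) requires [](r | (q & ~s)) at every successor {b, d, h}.
      At b: [](r | (q & ~s)) requires r | (q & ~s) at every successor {a, b, c, d, g}.
        At a: r | (q & ~s) is true.
        At b: r | (q & ~s) is true.
        At c: r | (q & ~s) is true.
        At d: r | (q & ~s) is true.
        At g: r | (q & ~s) is true.
      So [](r | (q & ~s)) is true at b.
      At d: [](r | (q & ~s)) requires r | (q & ~s) at every successor {a, c, d, g}.
        At a: r | (q & ~s) is true.
        At c: r | (q & ~s) is true.
        At d: r | (q & ~s) is true.
        At g: r | (q & ~s) is true.
      So [](r | (q & ~s)) is true at d.
      At h: [](r | (q & ~s)) requires r | (q & ~s) at every successor {c, e, h}.
        At c: r | (q & ~s) is true.
        At e: r | (q & ~s) is true.
        At h: r | (q & ~s) is true.
      So [](r | (q & ~s)) is true at h.
  So [][](r | (q & ~s)) is true at c.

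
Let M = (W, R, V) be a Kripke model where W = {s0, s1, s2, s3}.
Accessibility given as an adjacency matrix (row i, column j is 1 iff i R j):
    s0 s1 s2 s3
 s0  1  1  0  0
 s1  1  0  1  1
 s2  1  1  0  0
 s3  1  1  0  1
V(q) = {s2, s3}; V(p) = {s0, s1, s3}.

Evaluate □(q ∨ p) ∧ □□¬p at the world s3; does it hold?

At s3: □(q ∨ p) is true, □□¬p is false, so □(q ∨ p) ∧ □□¬p is false.
  At s3: □(q ∨ p) requires q ∨ p at every successor {s0, s1, s3}.
    At s0: q ∨ p is true.
    At s1: q ∨ p is true.
    At s3: q ∨ p is true.
  So □(q ∨ p) is true at s3.
  At s3: □□¬p requires □¬p at every successor {s0, s1, s3}.
    □¬p fails at s0, so □□¬p is false at s3.
      At s0: □¬p requires ¬p at every successor {s0, s1}.
        ¬p fails at s0, so □¬p is false at s0.

No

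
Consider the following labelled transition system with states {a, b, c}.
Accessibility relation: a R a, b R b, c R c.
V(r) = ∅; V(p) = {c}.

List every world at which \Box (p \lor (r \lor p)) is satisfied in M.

c

Let φ = \Box (p \lor (r \lor p)). Evaluate φ at each world:
  a (successors {a}): φ is false.
  b (successors {b}): φ is false.
  c (successors {c}): φ is true.
For instance, at c:
  At c: \Box (p \lor (r \lor p)) requires p \lor (r \lor p) at every successor {c}.
    At c: p \lor (r \lor p) is true.
  So \Box (p \lor (r \lor p)) is true at c.
Satisfying worlds: {c}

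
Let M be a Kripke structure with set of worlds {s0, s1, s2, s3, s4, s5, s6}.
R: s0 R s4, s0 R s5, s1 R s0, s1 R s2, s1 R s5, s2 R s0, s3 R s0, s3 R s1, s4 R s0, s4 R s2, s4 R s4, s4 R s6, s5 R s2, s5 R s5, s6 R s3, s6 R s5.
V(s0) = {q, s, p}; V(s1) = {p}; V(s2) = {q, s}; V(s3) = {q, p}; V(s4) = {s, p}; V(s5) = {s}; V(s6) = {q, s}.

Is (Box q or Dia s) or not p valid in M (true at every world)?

Let φ = (Box q or Dia s) or not p. Evaluate φ at each world:
  s0 (successors {s4, s5}): φ is true.
  s1 (successors {s0, s2, s5}): φ is true.
  s2 (successors {s0}): φ is true.
  s3 (successors {s0, s1}): φ is true.
  s4 (successors {s0, s2, s4, s6}): φ is true.
  s5 (successors {s2, s5}): φ is true.
  s6 (successors {s3, s5}): φ is true.
For instance, at s3:
  At s3: Box q or Dia s is true, not p is false, so (Box q or Dia s) or not p is true.
    At s3: Box q is false, Dia s is true, so Box q or Dia s is true.
      At s3: Box q requires q at every successor {s0, s1}.
        q fails at s1, so Box q is false at s3.
      At s3: Dia s requires s at some successor in {s0, s1}.
        s holds at s0, so Dia s is true at s3.

Yes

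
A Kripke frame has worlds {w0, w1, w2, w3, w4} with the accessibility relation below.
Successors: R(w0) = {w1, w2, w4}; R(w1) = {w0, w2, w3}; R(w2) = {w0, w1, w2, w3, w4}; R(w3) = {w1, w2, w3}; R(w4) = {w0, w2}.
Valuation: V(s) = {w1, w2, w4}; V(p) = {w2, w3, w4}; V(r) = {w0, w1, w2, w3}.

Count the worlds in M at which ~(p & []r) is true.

Recall that []ψ holds at a world iff ψ holds at every accessible world, and <>ψ holds iff ψ holds at some accessible world.
Let φ = ~(p & []r). Evaluate φ at each world:
  w0 (successors {w1, w2, w4}): φ is true.
  w1 (successors {w0, w2, w3}): φ is true.
  w2 (successors {w0, w1, w2, w3, w4}): φ is true.
  w3 (successors {w1, w2, w3}): φ is false.
  w4 (successors {w0, w2}): φ is false.
For instance, at w0:
  At w0: p & []r is false, so ~(p & []r) is true.
    At w0: p is false, []r is false, so p & []r is false.
      At w0: []r requires r at every successor {w1, w2, w4}.
        r fails at w4, so []r is false at w0.
Satisfying worlds: {w0, w1, w2}

3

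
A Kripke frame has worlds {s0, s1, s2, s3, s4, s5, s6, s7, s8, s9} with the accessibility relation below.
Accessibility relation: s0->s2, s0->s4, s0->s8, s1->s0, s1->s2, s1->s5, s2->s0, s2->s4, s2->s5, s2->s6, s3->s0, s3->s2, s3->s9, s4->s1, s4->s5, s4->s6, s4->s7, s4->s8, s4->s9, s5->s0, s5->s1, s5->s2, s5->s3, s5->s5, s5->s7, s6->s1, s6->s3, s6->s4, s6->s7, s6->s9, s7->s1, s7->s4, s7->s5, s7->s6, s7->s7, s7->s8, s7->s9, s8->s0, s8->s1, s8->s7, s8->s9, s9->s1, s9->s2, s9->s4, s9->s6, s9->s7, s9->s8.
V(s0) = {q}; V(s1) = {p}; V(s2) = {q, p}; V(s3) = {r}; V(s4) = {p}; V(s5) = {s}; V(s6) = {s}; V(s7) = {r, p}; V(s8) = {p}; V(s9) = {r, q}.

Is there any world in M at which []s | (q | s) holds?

Yes

Let φ = []s | (q | s). Evaluate φ at each world:
  s0 (successors {s2, s4, s8}): φ is true.
  s1 (successors {s0, s2, s5}): φ is false.
  s2 (successors {s0, s4, s5, s6}): φ is true.
  s3 (successors {s0, s2, s9}): φ is false.
  s4 (successors {s1, s5, s6, s7, s8, s9}): φ is false.
  s5 (successors {s0, s1, s2, s3, s5, s7}): φ is true.
  s6 (successors {s1, s3, s4, s7, s9}): φ is true.
  s7 (successors {s1, s4, s5, s6, s7, s8, s9}): φ is false.
  s8 (successors {s0, s1, s7, s9}): φ is false.
  s9 (successors {s1, s2, s4, s6, s7, s8}): φ is true.
Detail at s0 (witness):
  At s0: []s is false, q | s is true, so []s | (q | s) is true.
    At s0: []s requires s at every successor {s2, s4, s8}.
      s fails at s2, so []s is false at s0.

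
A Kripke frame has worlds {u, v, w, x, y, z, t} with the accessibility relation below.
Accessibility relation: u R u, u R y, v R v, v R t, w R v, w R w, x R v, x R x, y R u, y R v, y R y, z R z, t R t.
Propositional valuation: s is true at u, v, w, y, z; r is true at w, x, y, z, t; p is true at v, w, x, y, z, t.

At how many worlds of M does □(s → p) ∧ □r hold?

Let φ = □(s → p) ∧ □r. Evaluate φ at each world:
  u (successors {u, y}): φ is false.
  v (successors {v, t}): φ is false.
  w (successors {v, w}): φ is false.
  x (successors {v, x}): φ is false.
  y (successors {u, v, y}): φ is false.
  z (successors {z}): φ is true.
  t (successors {t}): φ is true.
For instance, at v:
  At v: □(s → p) is true, □r is false, so □(s → p) ∧ □r is false.
    At v: □(s → p) requires s → p at every successor {v, t}.
      At v: s → p is true.
      At t: s → p is true.
    So □(s → p) is true at v.
    At v: □r requires r at every successor {v, t}.
      r fails at v, so □r is false at v.
Satisfying worlds: {z, t}

2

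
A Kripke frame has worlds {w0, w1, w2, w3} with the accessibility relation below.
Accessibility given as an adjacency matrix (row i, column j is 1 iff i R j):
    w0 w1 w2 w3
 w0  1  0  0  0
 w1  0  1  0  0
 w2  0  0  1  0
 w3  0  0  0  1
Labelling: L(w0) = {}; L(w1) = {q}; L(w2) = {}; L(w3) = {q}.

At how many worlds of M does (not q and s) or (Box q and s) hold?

0

Let φ = (not q and s) or (Box q and s). Evaluate φ at each world:
  w0 (successors {w0}): φ is false.
  w1 (successors {w1}): φ is false.
  w2 (successors {w2}): φ is false.
  w3 (successors {w3}): φ is false.
For instance, at w1:
  At w1: not q and s is false, Box q and s is false, so (not q and s) or (Box q and s) is false.
    At w1: Box q is true, s is false, so Box q and s is false.
      At w1: Box q requires q at every successor {w1}.
        At w1: q is true.
      So Box q is true at w1.
Satisfying worlds: none.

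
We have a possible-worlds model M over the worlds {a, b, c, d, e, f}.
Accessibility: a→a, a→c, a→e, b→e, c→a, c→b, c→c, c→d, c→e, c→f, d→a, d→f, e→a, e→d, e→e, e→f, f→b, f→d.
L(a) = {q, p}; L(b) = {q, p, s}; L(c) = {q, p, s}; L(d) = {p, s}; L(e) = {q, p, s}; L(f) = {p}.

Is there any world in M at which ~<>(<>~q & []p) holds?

No

Let φ = ~<>(<>~q & []p). Evaluate φ at each world:
  a (successors {a, c, e}): φ is false.
  b (successors {e}): φ is false.
  c (successors {a, b, c, d, e, f}): φ is false.
  d (successors {a, f}): φ is false.
  e (successors {a, d, e, f}): φ is false.
  f (successors {b, d}): φ is false.
For instance, at e:
  At e: <>(<>~q & []p) is true, so ~<>(<>~q & []p) is false.
    At e: <>(<>~q & []p) requires <>~q & []p at some successor in {a, d, e, f}.
      <>~q & []p holds at d, so <>(<>~q & []p) is true at e.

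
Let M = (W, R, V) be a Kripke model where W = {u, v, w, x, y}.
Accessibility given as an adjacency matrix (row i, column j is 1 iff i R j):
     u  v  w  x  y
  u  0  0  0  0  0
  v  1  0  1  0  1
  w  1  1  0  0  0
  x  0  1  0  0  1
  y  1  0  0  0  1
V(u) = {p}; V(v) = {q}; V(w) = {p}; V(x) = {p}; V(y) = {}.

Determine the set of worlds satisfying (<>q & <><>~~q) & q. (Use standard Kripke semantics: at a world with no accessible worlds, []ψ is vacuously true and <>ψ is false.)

Let φ = (<>q & <><>~~q) & q. Evaluate φ at each world:
  u (successors ∅): φ is false.
  v (successors {u, w, y}): φ is false.
  w (successors {u, v}): φ is false.
  x (successors {v, y}): φ is false.
  y (successors {u, y}): φ is false.
For instance, at w:
  At w: <>q & <><>~~q is false, q is false, so (<>q & <><>~~q) & q is false.
    At w: <>q is true, <><>~~q is false, so <>q & <><>~~q is false.
      At w: <>q requires q at some successor in {u, v}.
        q holds at v, so <>q is true at w.
      At w: <><>~~q requires <>~~q at some successor in {u, v}.
        At u: <>~~q is false.
        At v: <>~~q is false.
      So <><>~~q is false at w.
Satisfying worlds: none.

none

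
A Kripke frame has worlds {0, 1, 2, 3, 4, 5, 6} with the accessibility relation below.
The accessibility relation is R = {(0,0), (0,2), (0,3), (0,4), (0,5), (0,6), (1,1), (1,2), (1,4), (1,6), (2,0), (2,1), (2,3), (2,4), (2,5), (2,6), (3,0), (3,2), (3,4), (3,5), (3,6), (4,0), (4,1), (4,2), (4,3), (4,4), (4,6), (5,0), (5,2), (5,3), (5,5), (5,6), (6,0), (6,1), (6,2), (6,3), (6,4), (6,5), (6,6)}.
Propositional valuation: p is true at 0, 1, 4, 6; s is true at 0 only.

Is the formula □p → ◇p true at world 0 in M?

Recall that □ψ holds at a world iff ψ holds at every accessible world, and ◇ψ holds iff ψ holds at some accessible world.
At 0: □p is false, ◇p is true, so □p → ◇p is true.
  At 0: □p requires p at every successor {0, 2, 3, 4, 5, 6}.
    p fails at 2, so □p is false at 0.
  At 0: ◇p requires p at some successor in {0, 2, 3, 4, 5, 6}.
    p holds at 0, so ◇p is true at 0.

Yes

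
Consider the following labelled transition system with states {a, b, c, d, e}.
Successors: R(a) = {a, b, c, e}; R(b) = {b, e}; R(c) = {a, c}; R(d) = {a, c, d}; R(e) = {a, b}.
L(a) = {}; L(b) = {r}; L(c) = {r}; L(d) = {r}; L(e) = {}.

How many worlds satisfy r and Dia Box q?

0

Let φ = r and Dia Box q. Evaluate φ at each world:
  a (successors {a, b, c, e}): φ is false.
  b (successors {b, e}): φ is false.
  c (successors {a, c}): φ is false.
  d (successors {a, c, d}): φ is false.
  e (successors {a, b}): φ is false.
For instance, at b:
  At b: r is true, Dia Box q is false, so r and Dia Box q is false.
    At b: Dia Box q requires Box q at some successor in {b, e}.
      At b: Box q is false.
      At e: Box q is false.
    So Dia Box q is false at b.
Satisfying worlds: none.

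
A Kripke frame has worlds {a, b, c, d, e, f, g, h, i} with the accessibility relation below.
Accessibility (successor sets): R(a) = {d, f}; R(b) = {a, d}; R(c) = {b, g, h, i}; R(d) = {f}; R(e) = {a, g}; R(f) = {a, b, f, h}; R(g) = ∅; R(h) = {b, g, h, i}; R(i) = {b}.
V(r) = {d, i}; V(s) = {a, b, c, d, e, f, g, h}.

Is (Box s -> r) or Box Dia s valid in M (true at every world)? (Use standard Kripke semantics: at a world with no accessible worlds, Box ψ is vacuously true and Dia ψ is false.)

Let φ = (Box s -> r) or Box Dia s. Evaluate φ at each world:
  a (successors {d, f}): φ is true.
  b (successors {a, d}): φ is true.
  c (successors {b, g, h, i}): φ is true.
  d (successors {f}): φ is true.
  e (successors {a, g}): φ is false.
  f (successors {a, b, f, h}): φ is true.
  g (successors ∅): φ is true.
  h (successors {b, g, h, i}): φ is true.
  i (successors {b}): φ is true.
Detail at e (counterexample):
  At e: Box s -> r is false, Box Dia s is false, so (Box s -> r) or Box Dia s is false.
    At e: Box s is true, r is false, so Box s -> r is false.
      At e: Box s requires s at every successor {a, g}.
        At a: s is true.
        At g: s is true.
      So Box s is true at e.
    At e: Box Dia s requires Dia s at every successor {a, g}.
      Dia s fails at g, so Box Dia s is false at e.

No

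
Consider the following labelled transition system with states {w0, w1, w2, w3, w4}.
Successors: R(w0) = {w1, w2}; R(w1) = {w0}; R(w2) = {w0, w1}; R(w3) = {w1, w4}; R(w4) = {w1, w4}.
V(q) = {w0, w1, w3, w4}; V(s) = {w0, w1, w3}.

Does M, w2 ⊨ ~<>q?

Recall that <>ψ holds at a world iff ψ holds at some accessible world.
At w2: <>q is true, so ~<>q is false.
  At w2: <>q requires q at some successor in {w0, w1}.
    q holds at w0, so <>q is true at w2.

No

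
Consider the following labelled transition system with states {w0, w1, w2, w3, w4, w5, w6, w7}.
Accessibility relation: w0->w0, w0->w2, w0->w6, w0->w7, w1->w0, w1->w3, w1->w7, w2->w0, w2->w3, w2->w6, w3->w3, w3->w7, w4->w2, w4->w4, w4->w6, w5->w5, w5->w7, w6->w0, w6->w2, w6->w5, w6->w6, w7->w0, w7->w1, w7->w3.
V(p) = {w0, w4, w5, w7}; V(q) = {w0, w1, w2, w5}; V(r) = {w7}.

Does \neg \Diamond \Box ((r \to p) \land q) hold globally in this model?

Yes

Let φ = \neg \Diamond \Box ((r \to p) \land q). Evaluate φ at each world:
  w0 (successors {w0, w2, w6, w7}): φ is true.
  w1 (successors {w0, w3, w7}): φ is true.
  w2 (successors {w0, w3, w6}): φ is true.
  w3 (successors {w3, w7}): φ is true.
  w4 (successors {w2, w4, w6}): φ is true.
  w5 (successors {w5, w7}): φ is true.
  w6 (successors {w0, w2, w5, w6}): φ is true.
  w7 (successors {w0, w1, w3}): φ is true.
For instance, at w7:
  At w7: \Diamond \Box ((r \to p) \land q) is false, so \neg \Diamond \Box ((r \to p) \land q) is true.
    At w7: \Diamond \Box ((r \to p) \land q) requires \Box ((r \to p) \land q) at some successor in {w0, w1, w3}.
      At w0: \Box ((r \to p) \land q) is false.
      At w1: \Box ((r \to p) \land q) is false.
      At w3: \Box ((r \to p) \land q) is false.
    So \Diamond \Box ((r \to p) \land q) is false at w7.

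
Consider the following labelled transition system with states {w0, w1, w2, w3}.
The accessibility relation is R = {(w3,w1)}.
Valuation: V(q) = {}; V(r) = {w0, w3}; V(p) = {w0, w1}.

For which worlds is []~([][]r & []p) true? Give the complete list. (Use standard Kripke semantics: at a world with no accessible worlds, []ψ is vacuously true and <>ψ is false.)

w0, w1, w2

Recall that []ψ holds at a world iff ψ holds at every accessible world, and <>ψ holds iff ψ holds at some accessible world.
Let φ = []~([][]r & []p). Evaluate φ at each world:
  w0 (successors ∅): φ is true.
  w1 (successors ∅): φ is true.
  w2 (successors ∅): φ is true.
  w3 (successors {w1}): φ is false.
For instance, at w3:
  At w3: []~([][]r & []p) requires ~([][]r & []p) at every successor {w1}.
    ~([][]r & []p) fails at w1, so []~([][]r & []p) is false at w3.
      At w1: [][]r & []p is true, so ~([][]r & []p) is false.
Satisfying worlds: {w0, w1, w2}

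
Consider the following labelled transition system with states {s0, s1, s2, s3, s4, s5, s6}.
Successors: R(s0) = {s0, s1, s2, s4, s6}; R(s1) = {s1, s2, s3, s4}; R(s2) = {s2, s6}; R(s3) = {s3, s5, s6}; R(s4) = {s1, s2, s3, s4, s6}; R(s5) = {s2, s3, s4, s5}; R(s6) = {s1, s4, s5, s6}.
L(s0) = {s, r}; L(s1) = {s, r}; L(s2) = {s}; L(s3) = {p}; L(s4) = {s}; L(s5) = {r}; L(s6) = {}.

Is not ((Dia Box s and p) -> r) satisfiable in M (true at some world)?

Let φ = not ((Dia Box s and p) -> r). Evaluate φ at each world:
  s0 (successors {s0, s1, s2, s4, s6}): φ is false.
  s1 (successors {s1, s2, s3, s4}): φ is false.
  s2 (successors {s2, s6}): φ is false.
  s3 (successors {s3, s5, s6}): φ is false.
  s4 (successors {s1, s2, s3, s4, s6}): φ is false.
  s5 (successors {s2, s3, s4, s5}): φ is false.
  s6 (successors {s1, s4, s5, s6}): φ is false.
For instance, at s6:
  At s6: (Dia Box s and p) -> r is true, so not ((Dia Box s and p) -> r) is false.
    At s6: Dia Box s and p is false, r is false, so (Dia Box s and p) -> r is true.
      At s6: Dia Box s is false, p is false, so Dia Box s and p is false.

No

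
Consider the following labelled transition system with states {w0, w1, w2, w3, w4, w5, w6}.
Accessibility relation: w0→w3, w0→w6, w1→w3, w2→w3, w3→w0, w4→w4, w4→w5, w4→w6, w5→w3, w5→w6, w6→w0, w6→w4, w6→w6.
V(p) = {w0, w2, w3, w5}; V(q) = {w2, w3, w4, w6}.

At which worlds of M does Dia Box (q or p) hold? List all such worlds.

w0, w1, w2, w3, w4, w5, w6

Let φ = Dia Box (q or p). Evaluate φ at each world:
  w0 (successors {w3, w6}): φ is true.
  w1 (successors {w3}): φ is true.
  w2 (successors {w3}): φ is true.
  w3 (successors {w0}): φ is true.
  w4 (successors {w4, w5, w6}): φ is true.
  w5 (successors {w3, w6}): φ is true.
  w6 (successors {w0, w4, w6}): φ is true.
For instance, at w1:
  At w1: Dia Box (q or p) requires Box (q or p) at some successor in {w3}.
    Box (q or p) holds at w3, so Dia Box (q or p) is true at w1.
      At w3: Box (q or p) requires q or p at every successor {w0}.
        At w0: q or p is true.
      So Box (q or p) is true at w3.
Satisfying worlds: {w0, w1, w2, w3, w4, w5, w6}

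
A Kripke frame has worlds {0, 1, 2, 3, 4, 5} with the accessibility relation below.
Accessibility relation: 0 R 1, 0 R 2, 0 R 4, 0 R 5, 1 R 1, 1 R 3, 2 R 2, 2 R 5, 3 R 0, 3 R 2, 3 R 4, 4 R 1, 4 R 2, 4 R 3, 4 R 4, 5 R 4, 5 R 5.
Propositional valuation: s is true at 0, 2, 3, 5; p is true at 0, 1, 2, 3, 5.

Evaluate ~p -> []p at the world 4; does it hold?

At 4: ~p is true, []p is false, so ~p -> []p is false.
  At 4: []p requires p at every successor {1, 2, 3, 4}.
    p fails at 4, so []p is false at 4.

No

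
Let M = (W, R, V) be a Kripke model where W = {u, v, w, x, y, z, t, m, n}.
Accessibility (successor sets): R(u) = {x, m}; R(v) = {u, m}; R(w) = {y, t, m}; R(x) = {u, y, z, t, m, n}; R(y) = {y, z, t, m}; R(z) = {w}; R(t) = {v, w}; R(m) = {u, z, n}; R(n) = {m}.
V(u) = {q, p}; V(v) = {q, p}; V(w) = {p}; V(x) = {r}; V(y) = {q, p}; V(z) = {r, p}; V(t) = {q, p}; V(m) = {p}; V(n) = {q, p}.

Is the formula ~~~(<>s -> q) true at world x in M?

At x: ~~(<>s -> q) is true, so ~~~(<>s -> q) is false.
  At x: ~(<>s -> q) is false, so ~~(<>s -> q) is true.
    At x: <>s -> q is true, so ~(<>s -> q) is false.
      At x: <>s is false, q is false, so <>s -> q is true.

No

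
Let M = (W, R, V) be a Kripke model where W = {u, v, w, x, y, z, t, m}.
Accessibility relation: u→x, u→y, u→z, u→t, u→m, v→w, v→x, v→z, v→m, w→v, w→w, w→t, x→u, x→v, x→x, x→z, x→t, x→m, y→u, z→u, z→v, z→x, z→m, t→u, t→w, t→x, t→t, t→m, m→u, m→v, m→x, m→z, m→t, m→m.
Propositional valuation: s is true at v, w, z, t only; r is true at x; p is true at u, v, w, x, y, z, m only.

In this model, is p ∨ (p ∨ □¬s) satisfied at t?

At t: p is false, p ∨ □¬s is false, so p ∨ (p ∨ □¬s) is false.
  At t: p is false, □¬s is false, so p ∨ □¬s is false.
    At t: □¬s requires ¬s at every successor {u, w, x, t, m}.
      ¬s fails at w, so □¬s is false at t.

No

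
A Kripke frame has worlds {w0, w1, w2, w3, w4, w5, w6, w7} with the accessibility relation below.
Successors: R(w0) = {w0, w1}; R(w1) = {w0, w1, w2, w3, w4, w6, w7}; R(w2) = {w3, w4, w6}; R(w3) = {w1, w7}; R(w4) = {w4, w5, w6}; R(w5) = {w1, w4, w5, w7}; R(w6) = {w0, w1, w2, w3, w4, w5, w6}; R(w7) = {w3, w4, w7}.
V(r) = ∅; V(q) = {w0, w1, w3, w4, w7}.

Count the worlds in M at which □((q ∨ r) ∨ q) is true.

3

Let φ = □((q ∨ r) ∨ q). Evaluate φ at each world:
  w0 (successors {w0, w1}): φ is true.
  w1 (successors {w0, w1, w2, w3, w4, w6, w7}): φ is false.
  w2 (successors {w3, w4, w6}): φ is false.
  w3 (successors {w1, w7}): φ is true.
  w4 (successors {w4, w5, w6}): φ is false.
  w5 (successors {w1, w4, w5, w7}): φ is false.
  w6 (successors {w0, w1, w2, w3, w4, w5, w6}): φ is false.
  w7 (successors {w3, w4, w7}): φ is true.
For instance, at w1:
  At w1: □((q ∨ r) ∨ q) requires (q ∨ r) ∨ q at every successor {w0, w1, w2, w3, w4, w6, w7}.
    (q ∨ r) ∨ q fails at w2, so □((q ∨ r) ∨ q) is false at w1.
Satisfying worlds: {w0, w3, w7}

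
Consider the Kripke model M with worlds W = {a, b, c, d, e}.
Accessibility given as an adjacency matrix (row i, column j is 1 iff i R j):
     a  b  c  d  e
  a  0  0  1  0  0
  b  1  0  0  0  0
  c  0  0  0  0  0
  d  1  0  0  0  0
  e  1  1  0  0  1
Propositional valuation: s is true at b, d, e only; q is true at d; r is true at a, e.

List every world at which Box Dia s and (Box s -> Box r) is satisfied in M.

Recall that Box ψ holds at a world iff ψ holds at every accessible world, and Dia ψ holds iff ψ holds at some accessible world.
Let φ = Box Dia s and (Box s -> Box r). Evaluate φ at each world:
  a (successors {c}): φ is false.
  b (successors {a}): φ is false.
  c (successors ∅): φ is true.
  d (successors {a}): φ is false.
  e (successors {a, b, e}): φ is false.
For instance, at e:
  At e: Box Dia s is false, Box s -> Box r is true, so Box Dia s and (Box s -> Box r) is false.
    At e: Box Dia s requires Dia s at every successor {a, b, e}.
      Dia s fails at a, so Box Dia s is false at e.
    At e: Box s is false, Box r is false, so Box s -> Box r is true.
      At e: Box s requires s at every successor {a, b, e}.
        s fails at a, so Box s is false at e.
      At e: Box r requires r at every successor {a, b, e}.
        r fails at b, so Box r is false at e.
Satisfying worlds: {c}

c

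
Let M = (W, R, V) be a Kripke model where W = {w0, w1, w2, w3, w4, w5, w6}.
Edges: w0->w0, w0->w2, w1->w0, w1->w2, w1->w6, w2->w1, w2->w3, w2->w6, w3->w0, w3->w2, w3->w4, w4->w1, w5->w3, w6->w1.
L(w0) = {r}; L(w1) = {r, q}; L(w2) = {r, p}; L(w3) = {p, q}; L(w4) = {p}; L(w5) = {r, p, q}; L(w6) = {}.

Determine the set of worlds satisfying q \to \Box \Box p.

w0, w2, w4, w6

Let φ = q \to \Box \Box p. Evaluate φ at each world:
  w0 (successors {w0, w2}): φ is true.
  w1 (successors {w0, w2, w6}): φ is false.
  w2 (successors {w1, w3, w6}): φ is true.
  w3 (successors {w0, w2, w4}): φ is false.
  w4 (successors {w1}): φ is true.
  w5 (successors {w3}): φ is false.
  w6 (successors {w1}): φ is true.
For instance, at w5:
  At w5: q is true, \Box \Box p is false, so q \to \Box \Box p is false.
    At w5: \Box \Box p requires \Box p at every successor {w3}.
      \Box p fails at w3, so \Box \Box p is false at w5.
Satisfying worlds: {w0, w2, w4, w6}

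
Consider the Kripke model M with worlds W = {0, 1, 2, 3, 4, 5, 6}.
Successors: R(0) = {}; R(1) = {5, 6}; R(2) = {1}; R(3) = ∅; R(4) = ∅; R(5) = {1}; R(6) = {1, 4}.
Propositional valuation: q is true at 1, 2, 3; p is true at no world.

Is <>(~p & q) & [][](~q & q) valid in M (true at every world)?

No

Let φ = <>(~p & q) & [][](~q & q). Evaluate φ at each world:
  0 (successors ∅): φ is false.
  1 (successors {5, 6}): φ is false.
  2 (successors {1}): φ is false.
  3 (successors ∅): φ is false.
  4 (successors ∅): φ is false.
  5 (successors {1}): φ is false.
  6 (successors {1, 4}): φ is false.
Detail at 0 (counterexample):
  At 0: <>(~p & q) is false, [][](~q & q) is true, so <>(~p & q) & [][](~q & q) is false.
    At 0: no accessible worlds, so <>(~p & q) is false.
    At 0: no accessible worlds, so [][](~q & q) holds vacuously.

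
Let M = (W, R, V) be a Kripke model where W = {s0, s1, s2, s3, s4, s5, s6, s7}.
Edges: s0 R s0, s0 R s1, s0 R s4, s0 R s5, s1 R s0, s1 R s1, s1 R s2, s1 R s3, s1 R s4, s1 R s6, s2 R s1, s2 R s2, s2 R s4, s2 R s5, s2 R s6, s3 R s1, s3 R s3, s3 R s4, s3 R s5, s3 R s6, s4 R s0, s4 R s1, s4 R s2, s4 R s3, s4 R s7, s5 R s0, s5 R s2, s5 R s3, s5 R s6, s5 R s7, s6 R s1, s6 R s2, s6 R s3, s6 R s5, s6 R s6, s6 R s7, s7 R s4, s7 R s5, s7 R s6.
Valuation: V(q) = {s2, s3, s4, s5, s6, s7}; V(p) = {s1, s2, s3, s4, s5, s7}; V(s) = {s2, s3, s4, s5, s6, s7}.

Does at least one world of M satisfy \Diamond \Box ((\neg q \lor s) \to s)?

Let φ = \Diamond \Box ((\neg q \lor s) \to s). Evaluate φ at each world:
  s0 (successors {s0, s1, s4, s5}): φ is false.
  s1 (successors {s0, s1, s2, s3, s4, s6}): φ is false.
  s2 (successors {s1, s2, s4, s5, s6}): φ is false.
  s3 (successors {s1, s3, s4, s5, s6}): φ is false.
  s4 (successors {s0, s1, s2, s3, s7}): φ is true.
  s5 (successors {s0, s2, s3, s6, s7}): φ is true.
  s6 (successors {s1, s2, s3, s5, s6, s7}): φ is true.
  s7 (successors {s4, s5, s6}): φ is false.
Detail at s4 (witness):
  At s4: \Diamond \Box ((\neg q \lor s) \to s) requires \Box ((\neg q \lor s) \to s) at some successor in {s0, s1, s2, s3, s7}.
    \Box ((\neg q \lor s) \to s) holds at s7, so \Diamond \Box ((\neg q \lor s) \to s) is true at s4.
      At s7: \Box ((\neg q \lor s) \to s) requires (\neg q \lor s) \to s at every successor {s4, s5, s6}.
        At s4: (\neg q \lor s) \to s is true.
        At s5: (\neg q \lor s) \to s is true.
        At s6: (\neg q \lor s) \to s is true.
      So \Box ((\neg q \lor s) \to s) is true at s7.

Yes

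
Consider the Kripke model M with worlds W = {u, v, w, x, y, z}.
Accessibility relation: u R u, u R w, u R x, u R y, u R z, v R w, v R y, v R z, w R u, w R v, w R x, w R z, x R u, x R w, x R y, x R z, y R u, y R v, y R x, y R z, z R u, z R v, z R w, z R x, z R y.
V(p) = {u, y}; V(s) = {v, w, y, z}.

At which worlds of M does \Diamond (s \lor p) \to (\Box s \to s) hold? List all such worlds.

u, v, w, x, y, z

Let φ = \Diamond (s \lor p) \to (\Box s \to s). Evaluate φ at each world:
  u (successors {u, w, x, y, z}): φ is true.
  v (successors {w, y, z}): φ is true.
  w (successors {u, v, x, z}): φ is true.
  x (successors {u, w, y, z}): φ is true.
  y (successors {u, v, x, z}): φ is true.
  z (successors {u, v, w, x, y}): φ is true.
For instance, at v:
  At v: \Diamond (s \lor p) is true, \Box s \to s is true, so \Diamond (s \lor p) \to (\Box s \to s) is true.
    At v: \Diamond (s \lor p) requires s \lor p at some successor in {w, y, z}.
      s \lor p holds at w, so \Diamond (s \lor p) is true at v.
    At v: \Box s is true, s is true, so \Box s \to s is true.
      At v: \Box s requires s at every successor {w, y, z}.
        At w: s is true.
        At y: s is true.
        At z: s is true.
      So \Box s is true at v.
Satisfying worlds: {u, v, w, x, y, z}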